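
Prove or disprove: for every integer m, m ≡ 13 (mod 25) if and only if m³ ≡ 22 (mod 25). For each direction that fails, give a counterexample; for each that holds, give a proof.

(→) Suppose m ≡ 13 (mod 25). Write m = 25j + 13. Then (25j + 13)³ = 15625j³ + 24375j² + 12675j + 2197 = 25(625j³ + 975j² + 507j + 87) + 22, so m³ ≡ 22 (mod 25).

(←) Conversely, suppose m³ ≡ 22 (mod 25). The only residue r in {0, …, 24} with r³ ≡ 22 (mod 25) is r = 13, so m ≡ 13 (mod 25).

Both directions hold; the statement is true.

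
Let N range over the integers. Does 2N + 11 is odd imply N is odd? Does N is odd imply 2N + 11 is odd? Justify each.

(⇒) This fails: take N = 0. Then 2N + 11 = 11, which is odd, yet N = 0 is even, not odd.

(⇐) Suppose N is odd. Since 2 is even, 2N is even for every N, so 2N + 11 has the same parity as 11, which is odd. Hence 2N + 11 is odd.

The forward direction fails; the converse holds.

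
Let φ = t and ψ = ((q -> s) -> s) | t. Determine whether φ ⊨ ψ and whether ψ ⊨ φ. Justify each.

Forward direction. Assume the antecedent. If s is true, ((q -> s) -> s) | t reduces to true regardless of the other variables. If s is false, the antecedent forces (s = F, t = T, q = F) or (s = F, t = T, q = T), and ((q -> s) -> s) | t holds there. Either way ((q -> s) -> s) | t holds.

Converse. This fails. Under s = T, t = F, q = F, the left side is false but the right side is true.

The forward direction holds; the converse fails.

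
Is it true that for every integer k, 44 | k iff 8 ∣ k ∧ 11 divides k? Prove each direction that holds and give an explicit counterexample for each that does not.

(⇒) fails; (⇐) holds.

Forward direction. This fails: take k = 44. Certainly 44 ∣ 44, but 8 ∤ 44.

Converse. Suppose 8 ∣ k and 11 ∣ k. Any common multiple of 8 and 11 is a multiple of their lcm; here gcd(8, 11) = 1, so lcm(8, 11) = 8·11 = 88, so 88 ∣ k. Since 44 ∣ 88, it follows that 44 ∣ k.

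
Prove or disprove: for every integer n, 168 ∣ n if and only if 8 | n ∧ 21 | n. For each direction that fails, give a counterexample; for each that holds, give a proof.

Both implications hold.

Converse. Suppose 8 ∣ n and 21 ∣ n. Any common multiple of 8 and 21 is a multiple of their lcm; here gcd(8, 21) = 1, so lcm(8, 21) = 8·21 = 168, so 168 ∣ n.

Forward direction. If 168 ∣ n, write n = 168q. Since 168 = 21·8, n = 8·(21q), so 8 ∣ n; and since 168 = 8·21, n = 21·(8q), so 21 ∣ n.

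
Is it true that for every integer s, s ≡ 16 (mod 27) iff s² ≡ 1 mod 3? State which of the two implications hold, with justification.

The forward direction holds; the converse fails.

(⟹) Suppose s ≡ 16 (mod 27). Then s² ≡ 16² = 256 (mod 27), and since 3 ∣ 27, also s² ≡ 1 (mod 3).

(⟸) This fails: take s = 1. Then 1² = 1 ≡ 1 (mod 3), yet 1 ≡ 1 (mod 27), not 16.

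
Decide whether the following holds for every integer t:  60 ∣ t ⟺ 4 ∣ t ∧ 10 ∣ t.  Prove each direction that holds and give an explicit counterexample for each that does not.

Not equivalent: only (⇒) holds.

(⟸) This fails: take t = 20. Both 4 ∣ 20 and 10 ∣ 20, yet 20 is not a multiple of 60 (since 20 = 0·60 + 20), so 60 ∤ 20.

(⟹) If 60 ∣ t, write t = 60q. Since 60 = 15·4, t = 4·(15q), so 4 ∣ t; and since 60 = 6·10, t = 10·(6q), so 10 ∣ t.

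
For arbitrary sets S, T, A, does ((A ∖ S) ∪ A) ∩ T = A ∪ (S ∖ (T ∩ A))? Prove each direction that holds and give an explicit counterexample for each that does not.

Reverse inclusion. This inclusion fails. Take S = {1}, T = ∅, A = ∅; then 1 ∈ A ∪ (S ∖ (T ∩ A)) but 1 ∉ ((A ∖ S) ∪ A) ∩ T.

Forward inclusion. Let x ∈ ((A ∖ S) ∪ A) ∩ T. Then either x ∈ T ∩ A and x ∉ S; or x ∈ S ∩ T ∩ A. In each case x ∈ A ∪ (S ∖ (T ∩ A)), so ((A ∖ S) ∪ A) ∩ T ⊆ A ∪ (S ∖ (T ∩ A)).

Only the forward inclusion holds.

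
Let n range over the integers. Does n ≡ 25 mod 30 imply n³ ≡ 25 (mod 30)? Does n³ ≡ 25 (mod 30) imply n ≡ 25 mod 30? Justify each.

Both directions hold.

[⇒] Suppose n ≡ 25 mod 30. Write n = 30j + 25. Then (30j + 25)³ = 27000j³ + 67500j² + 56250j + 15625 = 30(900j³ + 2250j² + 1875j + 520) + 25, so n³ ≡ 25 (mod 30).

[⇐] Conversely, suppose n³ ≡ 25 (mod 30). The only residue r in {0, …, 29} with r³ ≡ 25 (mod 30) is r = 25, so n ≡ 25 (mod 30).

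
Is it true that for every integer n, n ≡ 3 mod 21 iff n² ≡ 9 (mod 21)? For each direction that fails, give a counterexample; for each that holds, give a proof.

(⇒) Suppose n ≡ 3 mod 21. Write n = 21j + 3. Then (21j + 3)² = 441j² + 126j + 9 = 21(21j² + 6j) + 9, so n² ≡ 9 (mod 21).

(⇐) This fails: take n = 18. Then 18² = 324 ≡ 9 (mod 21), yet 18 ≡ 18 (mod 21), not 3.

Only the forward direction holds.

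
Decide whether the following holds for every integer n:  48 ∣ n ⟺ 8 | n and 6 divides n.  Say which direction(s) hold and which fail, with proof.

(←) This fails: take n = 24. Both 8 ∣ 24 and 6 ∣ 24, yet 24 is not a multiple of 48 (since 24 = 0·48 + 24), so 48 ∤ 24.

(→) If 48 ∣ n, write n = 48q. Since 48 = 6·8, n = 8·(6q), so 8 ∣ n; and since 48 = 8·6, n = 6·(8q), so 6 ∣ n.

(⇒) holds; (⇐) fails.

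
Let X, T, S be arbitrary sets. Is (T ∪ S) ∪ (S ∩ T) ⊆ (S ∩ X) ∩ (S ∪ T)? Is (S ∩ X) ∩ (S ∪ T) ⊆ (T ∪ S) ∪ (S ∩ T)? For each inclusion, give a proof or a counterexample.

Forward inclusion. This inclusion fails. Take X = ∅, T = {1}, S = ∅; then 1 ∈ (T ∪ S) ∪ (S ∩ T) but 1 ∉ (S ∩ X) ∩ (S ∪ T).

Reverse inclusion. Let x ∈ (S ∩ X) ∩ (S ∪ T). Then either x ∈ X ∩ S and x ∉ T; or x ∈ X ∩ T ∩ S. In each case x ∈ (T ∪ S) ∪ (S ∩ T), so (S ∩ X) ∩ (S ∪ T) ⊆ (T ∪ S) ∪ (S ∩ T).

Only the reverse inclusion holds.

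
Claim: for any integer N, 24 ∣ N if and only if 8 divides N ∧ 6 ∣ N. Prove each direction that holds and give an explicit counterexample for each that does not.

The biconditional holds.

(⟹) If 24 ∣ N, write N = 24q. Since 24 = 3·8, N = 8·(3q), so 8 ∣ N; and since 24 = 4·6, N = 6·(4q), so 6 ∣ N.

(⟸) Suppose 8 ∣ N and 6 ∣ N. Any common multiple of 8 and 6 is a multiple of their lcm; here lcm(8, 6) = 8·6/gcd(8, 6) = 48/2 = 24, so 24 ∣ N.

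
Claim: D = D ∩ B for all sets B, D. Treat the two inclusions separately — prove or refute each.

(⟸) Let x ∈ D ∩ B. Then x ∈ B ∩ D, from which x ∈ D.

(⟹) This inclusion fails. Take B = ∅, D = {1}; then 1 ∈ D but 1 ∉ D ∩ B.

Only the reverse inclusion holds.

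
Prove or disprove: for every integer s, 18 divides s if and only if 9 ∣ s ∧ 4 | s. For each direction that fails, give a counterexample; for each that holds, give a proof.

Forward direction. This fails: take s = 18. Certainly 18 ∣ 18, but 4 ∤ 18.

Converse. Suppose 9 ∣ s and 4 ∣ s. Any common multiple of 9 and 4 is a multiple of their lcm; here gcd(9, 4) = 1, so lcm(9, 4) = 9·4 = 36, so 36 ∣ s. Since 18 ∣ 36, it follows that 18 ∣ s.

Not equivalent: only (⇐) holds.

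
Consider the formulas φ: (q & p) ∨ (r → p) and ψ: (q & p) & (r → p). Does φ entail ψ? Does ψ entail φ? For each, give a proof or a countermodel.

Forward direction. This fails. Under r = F, p = F, q = F, the left side is true but the right side is false.

Converse. Assume the antecedent. If r is true, the antecedent forces (r = T, p = T, q = T), and (q & p) ∨ (r → p) holds there. If r is false, (q & p) ∨ (r → p) reduces to true regardless of the other variables. Either way (q & p) ∨ (r → p) holds.

The forward direction fails; the converse holds.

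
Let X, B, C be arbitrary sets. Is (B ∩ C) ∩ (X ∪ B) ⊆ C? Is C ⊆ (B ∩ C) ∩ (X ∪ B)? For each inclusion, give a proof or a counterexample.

(⊆) holds; (⊇) fails.

(⊆) Let x ∈ (B ∩ C) ∩ (X ∪ B). Then either x ∈ B ∩ C and x ∉ X; or x ∈ X ∩ B ∩ C. In each case x ∈ C, so (B ∩ C) ∩ (X ∪ B) ⊆ C.

(⊇) This inclusion fails. Take X = ∅, B = ∅, C = {1}; then 1 ∈ C but 1 ∉ (B ∩ C) ∩ (X ∪ B).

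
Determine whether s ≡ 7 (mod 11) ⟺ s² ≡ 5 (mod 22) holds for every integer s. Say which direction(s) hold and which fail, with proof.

(⟹) This fails: take s = 18. Then 18 ≡ 7 (mod 11), but 18² = 324 ≡ 16 (mod 22), not 5.

(⟸) This fails: take s = 15. Then 15² = 225 ≡ 5 (mod 22), yet 15 ≡ 4 (mod 11), not 7.

Neither direction holds.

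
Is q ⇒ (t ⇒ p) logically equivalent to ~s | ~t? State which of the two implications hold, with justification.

Neither direction holds.

(⟹) This fails. Under p = F, t = T, s = T, q = F, the left side is true but the right side is false.

(⟸) This fails. Under p = F, t = T, s = F, q = T, the left side is false but the right side is true.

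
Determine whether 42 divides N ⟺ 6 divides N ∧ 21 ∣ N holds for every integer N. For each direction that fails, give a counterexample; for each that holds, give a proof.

(→) If 42 ∣ N, write N = 42q. Since 42 = 7·6, N = 6·(7q), so 6 ∣ N; and since 42 = 2·21, N = 21·(2q), so 21 ∣ N.

(←) Suppose 6 ∣ N and 21 ∣ N. Any common multiple of 6 and 21 is a multiple of their lcm; here lcm(6, 21) = 6·21/gcd(6, 21) = 126/3 = 42, so 42 ∣ N.

Both directions hold; the statement is true.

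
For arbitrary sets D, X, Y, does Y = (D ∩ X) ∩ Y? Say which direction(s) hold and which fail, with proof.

Only the reverse inclusion holds.

Forward inclusion. This inclusion fails. Take D = ∅, X = ∅, Y = {1}; then 1 ∈ Y but 1 ∉ (D ∩ X) ∩ Y.

Reverse inclusion. Let x ∈ (D ∩ X) ∩ Y. Then x ∈ D ∩ X ∩ Y, from which x ∈ Y.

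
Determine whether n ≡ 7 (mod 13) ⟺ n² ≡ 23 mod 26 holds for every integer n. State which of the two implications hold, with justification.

Forward direction. This fails: take n = 20. Then 20 ≡ 7 (mod 13), but 20² = 400 ≡ 10 (mod 26), not 23.

Converse. This fails: take n = 19. Then 19² = 361 ≡ 23 (mod 26), yet 19 ≡ 6 (mod 13), not 7.

Both directions fail.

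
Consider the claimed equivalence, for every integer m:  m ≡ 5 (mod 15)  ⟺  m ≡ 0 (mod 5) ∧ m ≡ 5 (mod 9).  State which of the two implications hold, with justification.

(⟸) If m ≡ 0 (mod 5) and m ≡ 5 (mod 9), then by the Chinese remainder theorem m ≡ 5 (mod 45). Since 5 ≡ 5 (mod 15) and 15 ∣ 45, we get m ≡ 5 (mod 15).

(⟹) This fails: m = 35 gives 35 ≡ 5 (mod 15) but 35 ≡ 8 (mod 9), so the conjunction on the right does not hold.

(⇒) fails; (⇐) holds.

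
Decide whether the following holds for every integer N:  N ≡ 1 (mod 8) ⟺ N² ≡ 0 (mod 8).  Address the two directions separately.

(⟹) This fails: take N = 1. Then 1 ≡ 1 (mod 8), but 1² = 1 ≡ 1 (mod 8), not 0.

(⟸) This fails: take N = 0. Then 0² = 0 ≡ 0 (mod 8), yet 0 ≡ 0 (mod 8), not 1.

Both directions fail.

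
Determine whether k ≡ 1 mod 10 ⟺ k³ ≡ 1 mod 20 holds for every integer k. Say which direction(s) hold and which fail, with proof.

[⇒] This fails: take k = 11. Then 11 ≡ 1 (mod 10), but 11³ = 1331 ≡ 11 (mod 20), not 1.

[⇐] Conversely, the residues r modulo 20 with r³ ≡ 1 (mod 20) are exactly {1}, and each is ≡ 1 (mod 10).

The forward direction fails; the converse holds.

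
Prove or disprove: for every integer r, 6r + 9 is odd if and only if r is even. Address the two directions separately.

(⟹) This fails: take r = 5. Then 6r + 9 = 39, which is odd, yet r = 5 is odd, not even.

(⟸) Suppose r is even. Since 6 is even, 6r is even for every r, so 6r + 9 has the same parity as 9, which is odd. Hence 6r + 9 is odd.

The forward direction fails; the converse holds.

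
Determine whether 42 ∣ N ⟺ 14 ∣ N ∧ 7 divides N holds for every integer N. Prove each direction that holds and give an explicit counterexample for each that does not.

Only the forward implication holds.

(⇐) This fails: take N = 14. Both 14 ∣ 14 and 7 ∣ 14, yet 14 is not a multiple of 42 (since 14 = 0·42 + 14), so 42 ∤ 14.

(⇒) If 42 ∣ N, write N = 42q. Since 42 = 3·14, N = 14·(3q), so 14 ∣ N; and since 42 = 6·7, N = 7·(6q), so 7 ∣ N.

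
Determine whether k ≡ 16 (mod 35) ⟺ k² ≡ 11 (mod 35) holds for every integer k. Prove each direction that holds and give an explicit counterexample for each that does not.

(→) Suppose k ≡ 16 (mod 35). Write k = 35j + 16. Then (35j + 16)² = 1225j² + 1120j + 256 = 35(35j² + 32j + 7) + 11, so k² ≡ 11 (mod 35).

(←) This fails: take k = 9. Then 9² = 81 ≡ 11 (mod 35), yet 9 ≡ 9 (mod 35), not 16.

The forward direction holds; the converse fails.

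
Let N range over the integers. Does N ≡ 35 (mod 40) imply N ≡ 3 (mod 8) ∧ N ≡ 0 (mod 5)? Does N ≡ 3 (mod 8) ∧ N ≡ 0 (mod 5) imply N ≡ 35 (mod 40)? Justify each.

The biconditional holds.

(⟹) Suppose N ≡ 35 (mod 40); write N = 40j + 35. Since 8 ∣ 40, reducing mod 8 gives N ≡ 35 ≡ 3 (mod 8); since 5 ∣ 40, reducing mod 5 gives N ≡ 35 ≡ 0 (mod 5).

(⟸) Conversely, if N ≡ 3 (mod 8) and N ≡ 0 (mod 5), then by the Chinese remainder theorem N ≡ 35 (mod 40). This is exactly N ≡ 35 (mod 40).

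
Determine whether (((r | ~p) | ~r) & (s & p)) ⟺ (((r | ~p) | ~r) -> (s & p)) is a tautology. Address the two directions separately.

(←) Assume the antecedent. If s is true, the antecedent forces (s = T, r = F, p = T) or (s = T, r = T, p = T), and ((r | ~p) | ~r) & (s & p) holds there. If s is false, the antecedent cannot hold. Either way ((r | ~p) | ~r) & (s & p) holds.

(→) Assume the antecedent. If s is true, the antecedent forces (s = T, r = F, p = T) or (s = T, r = T, p = T), and ((r | ~p) | ~r) -> (s & p) holds there. If s is false, the antecedent cannot hold. Either way ((r | ~p) | ~r) -> (s & p) holds.

Equivalent; both directions hold.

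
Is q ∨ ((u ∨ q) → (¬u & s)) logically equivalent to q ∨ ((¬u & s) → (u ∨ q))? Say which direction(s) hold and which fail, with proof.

Neither implication holds.

(⇒) This fails. Under u = F, s = T, q = F, the left side is true but the right side is false.

(⇐) This fails. Under u = T, s = F, q = F, the left side is false but the right side is true.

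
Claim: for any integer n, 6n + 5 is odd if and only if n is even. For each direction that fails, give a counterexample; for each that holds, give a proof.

[⇒] This fails: take n = 1. Then 6n + 5 = 11, which is odd, yet n = 1 is odd, not even.

[⇐] Suppose n is even. Since 6 is even, 6n is even for every n, so 6n + 5 has the same parity as 5, which is odd. Hence 6n + 5 is odd.

Not equivalent: only (⇐) holds.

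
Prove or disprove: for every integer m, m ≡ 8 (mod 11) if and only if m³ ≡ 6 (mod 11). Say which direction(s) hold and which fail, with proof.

(⟹) Suppose m ≡ 8 (mod 11). Write m = 11j + 8. Then (11j + 8)³ = 1331j³ + 2904j² + 2112j + 512 = 11(121j³ + 264j² + 192j + 46) + 6, so m³ ≡ 6 (mod 11).

(⟸) For the converse, argue contrapositively. If m ≢ 8 (mod 11), then m is congruent to one of 0, 1, 2, 3, 4, 5, 6, 7, 9, 10 modulo 11, and these give m³ ≡ 0, 1, 8, 5, 9, 4, 7, 2, 3, 10 respectively — never 6.

The biconditional holds.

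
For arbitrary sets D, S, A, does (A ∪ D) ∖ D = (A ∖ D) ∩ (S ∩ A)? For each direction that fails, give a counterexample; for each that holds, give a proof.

Only the reverse inclusion holds.

Forward inclusion. This inclusion fails. Take D = ∅, S = ∅, A = {1}; then 1 ∈ (A ∪ D) ∖ D but 1 ∉ (A ∖ D) ∩ (S ∩ A).

Reverse inclusion. Let x ∈ (A ∖ D) ∩ (S ∩ A). Then x ∈ S ∩ A and x ∉ D, from which x ∈ (A ∪ D) ∖ D.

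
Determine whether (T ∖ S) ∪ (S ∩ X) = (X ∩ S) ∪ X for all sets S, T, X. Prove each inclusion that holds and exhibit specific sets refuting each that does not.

Both inclusions fail.

(⟹) This inclusion fails. Take S = ∅, T = {1}, X = ∅; then 1 ∈ (T ∖ S) ∪ (S ∩ X) but 1 ∉ (X ∩ S) ∪ X.

(⟸) This inclusion fails. Take S = ∅, T = ∅, X = {1}; then 1 ∈ (X ∩ S) ∪ X but 1 ∉ (T ∖ S) ∪ (S ∩ X).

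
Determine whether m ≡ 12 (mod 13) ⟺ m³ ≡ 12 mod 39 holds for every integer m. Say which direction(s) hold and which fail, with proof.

Neither direction holds.

(⇒) This fails: take m = 25. Then 25 ≡ 12 (mod 13), but 25³ = 15625 ≡ 25 (mod 39), not 12.

(⇐) This fails: take m = 30. Then 30³ = 27000 ≡ 12 (mod 39), yet 30 ≡ 4 (mod 13), not 12.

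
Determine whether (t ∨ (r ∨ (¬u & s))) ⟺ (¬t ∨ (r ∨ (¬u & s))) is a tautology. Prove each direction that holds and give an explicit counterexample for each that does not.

Neither implication holds.

[⇒] This fails. Under r = F, s = F, t = T, u = F, the left side is true but the right side is false.

[⇐] This fails. Under r = F, s = F, t = F, u = F, the left side is false but the right side is true.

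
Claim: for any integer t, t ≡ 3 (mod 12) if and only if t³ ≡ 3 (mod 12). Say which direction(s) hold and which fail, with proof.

Equivalent; both directions hold.

(→) Suppose t ≡ 3 (mod 12). Write t = 12j + 3. Then (12j + 3)³ = 1728j³ + 1296j² + 324j + 27 = 12(144j³ + 108j² + 27j + 2) + 3, so t³ ≡ 3 (mod 12).

(←) For the converse, argue contrapositively. If t ≢ 3 (mod 12), then t is congruent to one of 0, 1, 2, 4, 5, 6, 7, 8, 9, 10, 11 modulo 12, and these give t³ ≡ 0, 1, 8, 4, 5, 0, 7, 8, 9, 4, 11 respectively — never 3.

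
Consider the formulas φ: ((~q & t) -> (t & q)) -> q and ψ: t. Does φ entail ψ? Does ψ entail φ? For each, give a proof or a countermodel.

Converse. Assume the antecedent. If q is true, ((~q & t) -> (t & q)) -> q reduces to true regardless of the other variables. If q is false, the antecedent forces (q = F, t = T), and ((~q & t) -> (t & q)) -> q holds there. Either way ((~q & t) -> (t & q)) -> q holds.

Forward direction. This fails. Under q = T, t = F, the left side is true but the right side is false.

Only the converse holds.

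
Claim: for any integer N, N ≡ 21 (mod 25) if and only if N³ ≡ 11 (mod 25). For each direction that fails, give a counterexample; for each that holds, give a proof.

(⟸) Suppose N³ ≡ 11 (mod 25). The only residue r in {0, …, 24} with r³ ≡ 11 (mod 25) is r = 21, so N ≡ 21 (mod 25).

(⟹) Suppose N ≡ 21 (mod 25). Write N = 25j + 21. Then (25j + 21)³ = 15625j³ + 39375j² + 33075j + 9261 = 25(625j³ + 1575j² + 1323j + 370) + 11, so N³ ≡ 11 (mod 25).

The biconditional holds.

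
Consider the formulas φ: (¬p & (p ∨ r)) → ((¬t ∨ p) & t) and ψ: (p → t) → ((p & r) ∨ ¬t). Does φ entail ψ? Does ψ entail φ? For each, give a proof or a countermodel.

Neither implication holds.

[⇒] This fails. Under t = T, r = F, p = F, the left side is true but the right side is false.

[⇐] This fails. Under t = F, r = T, p = F, the left side is false but the right side is true.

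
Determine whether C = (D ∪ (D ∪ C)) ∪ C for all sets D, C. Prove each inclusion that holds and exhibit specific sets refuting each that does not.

(⟹) Let x ∈ C. Then either x ∈ C and x ∉ D; or x ∈ D ∩ C. In each case x ∈ (D ∪ (D ∪ C)) ∪ C, so C ⊆ (D ∪ (D ∪ C)) ∪ C.

(⟸) This inclusion fails. Take D = {1}, C = ∅; then 1 ∈ (D ∪ (D ∪ C)) ∪ C but 1 ∉ C.

Only the forward inclusion holds.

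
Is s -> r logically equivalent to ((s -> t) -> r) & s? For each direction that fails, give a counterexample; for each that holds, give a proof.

(⇒) fails and (⇐) fails.

Forward direction. This fails. Under t = F, r = F, s = F, the left side is true but the right side is false.

Converse. This fails. Under t = F, r = F, s = T, the left side is false but the right side is true.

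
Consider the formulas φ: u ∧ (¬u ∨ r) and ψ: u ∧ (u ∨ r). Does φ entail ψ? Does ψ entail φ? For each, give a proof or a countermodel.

(→) Assume the antecedent. If r is true, the antecedent forces (r = T, u = T), and u ∧ (u ∨ r) holds there. If r is false, the antecedent cannot hold. Either way u ∧ (u ∨ r) holds.

(←) This fails. Under r = F, u = T, the left side is false but the right side is true.

Only the forward direction holds.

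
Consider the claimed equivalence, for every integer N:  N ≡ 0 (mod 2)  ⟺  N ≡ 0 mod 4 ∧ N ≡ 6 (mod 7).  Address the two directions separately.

(→) This fails: N = 0 gives 0 ≡ 0 (mod 2) but 0 ≡ 0 (mod 7), so the conjunction on the right does not hold.

(←) Conversely, if N ≡ 0 (mod 4) and N ≡ 6 (mod 7), then by the Chinese remainder theorem N ≡ 20 (mod 28). Since 20 ≡ 0 (mod 2) and 2 ∣ 28, we get N ≡ 0 (mod 2).

(⇒) fails; (⇐) holds.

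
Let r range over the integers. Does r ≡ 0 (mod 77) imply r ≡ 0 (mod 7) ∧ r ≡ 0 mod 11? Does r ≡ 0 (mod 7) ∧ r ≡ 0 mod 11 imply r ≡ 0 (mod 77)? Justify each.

Equivalent; both directions hold.

(⟹) Suppose r ≡ 0 (mod 77); write r = 77j + 0. Since 7 ∣ 77, reducing mod 7 gives r ≡ 0 (mod 7); since 11 ∣ 77, reducing mod 11 gives r ≡ 0 (mod 11).

(⟸) Conversely, if r ≡ 0 (mod 7) and r ≡ 0 (mod 11), then by the Chinese remainder theorem r ≡ 0 (mod 77). This is exactly r ≡ 0 (mod 77).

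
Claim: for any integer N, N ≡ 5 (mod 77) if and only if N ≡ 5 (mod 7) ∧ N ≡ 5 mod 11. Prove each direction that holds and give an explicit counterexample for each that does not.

(⇒) Suppose N ≡ 5 (mod 77); write N = 77j + 5. Since 7 ∣ 77, reducing mod 7 gives N ≡ 5 (mod 7); since 11 ∣ 77, reducing mod 11 gives N ≡ 5 (mod 11).

(⇐) Conversely, if N ≡ 5 (mod 7) and N ≡ 5 (mod 11), then by the Chinese remainder theorem N ≡ 5 (mod 77). This is exactly N ≡ 5 (mod 77).

Both directions hold; the statement is true.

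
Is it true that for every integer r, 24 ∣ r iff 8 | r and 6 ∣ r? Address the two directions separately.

(⟸) Suppose 8 ∣ r and 6 ∣ r. Any common multiple of 8 and 6 is a multiple of their lcm; here lcm(8, 6) = 8·6/gcd(8, 6) = 48/2 = 24, so 24 ∣ r.

(⟹) If 24 ∣ r, write r = 24q. Since 24 = 3·8, r = 8·(3q), so 8 ∣ r; and since 24 = 4·6, r = 6·(4q), so 6 ∣ r.

Both directions hold.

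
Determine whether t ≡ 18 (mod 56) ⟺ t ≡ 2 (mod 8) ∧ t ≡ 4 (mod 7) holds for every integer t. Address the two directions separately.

Both implications hold.

(←) If t ≡ 2 (mod 8) and t ≡ 4 (mod 7), then by the Chinese remainder theorem t ≡ 18 (mod 56). This is exactly t ≡ 18 (mod 56).

(→) Suppose t ≡ 18 (mod 56); write t = 56j + 18. Since 8 ∣ 56, reducing mod 8 gives t ≡ 18 ≡ 2 (mod 8); since 7 ∣ 56, reducing mod 7 gives t ≡ 18 ≡ 4 (mod 7).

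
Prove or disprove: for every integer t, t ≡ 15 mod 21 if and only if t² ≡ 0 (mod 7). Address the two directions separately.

Both directions fail.

Forward direction. This fails: take t = 15. Then 15 ≡ 15 (mod 21), but 15² = 225 ≡ 1 (mod 7), not 0.

Converse. This fails: take t = 0. Then 0² = 0 ≡ 0 (mod 7), yet 0 ≡ 0 (mod 21), not 15.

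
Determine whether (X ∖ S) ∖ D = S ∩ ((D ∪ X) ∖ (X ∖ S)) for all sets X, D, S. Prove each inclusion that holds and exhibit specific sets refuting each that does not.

(⊆) fails and (⊇) fails.

(⟹) This inclusion fails. Take X = {1}, D = ∅, S = ∅; then 1 ∈ (X ∖ S) ∖ D but 1 ∉ S ∩ ((D ∪ X) ∖ (X ∖ S)).

(⟸) This inclusion fails. Take X = {1}, D = ∅, S = {1}; then 1 ∈ S ∩ ((D ∪ X) ∖ (X ∖ S)) but 1 ∉ (X ∖ S) ∖ D.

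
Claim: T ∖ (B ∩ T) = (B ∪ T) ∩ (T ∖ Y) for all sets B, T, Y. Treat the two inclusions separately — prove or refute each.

Neither inclusion holds.

(⊆) This inclusion fails. Take B = ∅, T = {1}, Y = {1}; then 1 ∈ T ∖ (B ∩ T) but 1 ∉ (B ∪ T) ∩ (T ∖ Y).

(⊇) This inclusion fails. Take B = {1}, T = {1}, Y = ∅; then 1 ∈ (B ∪ T) ∩ (T ∖ Y) but 1 ∉ T ∖ (B ∩ T).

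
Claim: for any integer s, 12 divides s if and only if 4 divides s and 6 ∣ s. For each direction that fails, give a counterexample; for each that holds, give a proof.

The biconditional holds.

(⇒) If 12 ∣ s, write s = 12q. Since 12 = 3·4, s = 4·(3q), so 4 ∣ s; and since 12 = 2·6, s = 6·(2q), so 6 ∣ s.

(⇐) Suppose 4 ∣ s and 6 ∣ s. Any common multiple of 4 and 6 is a multiple of their lcm; here lcm(4, 6) = 4·6/gcd(4, 6) = 24/2 = 12, so 12 ∣ s.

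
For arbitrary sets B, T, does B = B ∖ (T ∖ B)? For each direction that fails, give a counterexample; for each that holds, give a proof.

Both inclusions hold.

(⊆) Let x ∈ B. Then either x ∈ B and x ∉ T; or x ∈ B ∩ T. In each case x ∈ B ∖ (T ∖ B), so B ⊆ B ∖ (T ∖ B).

(⊇) Let x ∈ B ∖ (T ∖ B). Then either x ∈ B and x ∉ T; or x ∈ B ∩ T. In each case x ∈ B, so B ∖ (T ∖ B) ⊆ B.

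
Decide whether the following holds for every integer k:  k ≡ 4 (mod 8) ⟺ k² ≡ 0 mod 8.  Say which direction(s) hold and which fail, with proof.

Not equivalent: only (⇒) holds.

(→) Suppose k ≡ 4 (mod 8). Write k = 8j + 4. Then (8j + 4)² = 64j² + 64j + 16 = 8(8j² + 8j + 2) + 0, so k² ≡ 0 (mod 8).

(←) This fails: take k = 0. Then 0² = 0 ≡ 0 (mod 8), yet 0 ≡ 0 (mod 8), not 4.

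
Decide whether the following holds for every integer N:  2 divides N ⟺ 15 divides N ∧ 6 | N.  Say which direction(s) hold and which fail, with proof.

Not equivalent: only (⇐) holds.

(⇒) This fails: take N = 2. Certainly 2 ∣ 2, but 15 ∤ 2.

(⇐) Suppose 15 ∣ N and 6 ∣ N. Any common multiple of 15 and 6 is a multiple of their lcm; here lcm(15, 6) = 15·6/gcd(15, 6) = 90/3 = 30, so 30 ∣ N. Since 2 ∣ 30, it follows that 2 ∣ N.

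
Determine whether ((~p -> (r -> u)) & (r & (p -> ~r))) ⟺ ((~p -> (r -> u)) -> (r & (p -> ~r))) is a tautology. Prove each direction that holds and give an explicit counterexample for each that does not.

Forward direction. Assume the antecedent. If p is true, the antecedent cannot hold. If p is false, the antecedent forces (p = F, u = T, r = T), and the consequent holds there. Either way the consequent holds.

Converse. This fails. Under p = F, u = F, r = T, the left side is false but the right side is true.

Not equivalent: only (⇒) holds.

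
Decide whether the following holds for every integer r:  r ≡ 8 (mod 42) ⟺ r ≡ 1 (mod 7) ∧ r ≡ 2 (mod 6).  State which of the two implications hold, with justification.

The biconditional holds.

(→) Suppose r ≡ 8 (mod 42); write r = 42j + 8. Since 7 ∣ 42, reducing mod 7 gives r ≡ 8 ≡ 1 (mod 7); since 6 ∣ 42, reducing mod 6 gives r ≡ 8 ≡ 2 (mod 6).

(←) Conversely, if r ≡ 1 (mod 7) and r ≡ 2 (mod 6), then by the Chinese remainder theorem r ≡ 8 (mod 42). This is exactly r ≡ 8 (mod 42).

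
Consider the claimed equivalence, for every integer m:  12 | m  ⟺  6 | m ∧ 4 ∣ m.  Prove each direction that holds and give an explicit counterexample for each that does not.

[⇐] Suppose 6 ∣ m and 4 ∣ m. Any common multiple of 6 and 4 is a multiple of their lcm; here lcm(6, 4) = 6·4/gcd(6, 4) = 24/2 = 12, so 12 ∣ m.

[⇒] If 12 ∣ m, write m = 12q. Since 12 = 2·6, m = 6·(2q), so 6 ∣ m; and since 12 = 3·4, m = 4·(3q), so 4 ∣ m.

Both directions hold; the statement is true.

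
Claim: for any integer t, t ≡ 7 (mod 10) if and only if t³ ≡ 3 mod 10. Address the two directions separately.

(⟹) Suppose t ≡ 7 (mod 10). Write t = 10j + 7. Then (10j + 7)³ = 1000j³ + 2100j² + 1470j + 343 = 10(100j³ + 210j² + 147j + 34) + 3, so t³ ≡ 3 (mod 10).

(⟸) Conversely, suppose t³ ≡ 3 (mod 10). The only residue r in {0, …, 9} with r³ ≡ 3 (mod 10) is r = 7, so t ≡ 7 (mod 10).

Both implications hold.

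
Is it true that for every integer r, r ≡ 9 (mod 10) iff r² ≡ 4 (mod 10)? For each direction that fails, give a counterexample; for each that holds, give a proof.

Neither implication holds.

(→) This fails: take r = 9. Then 9 ≡ 9 (mod 10), but 9² = 81 ≡ 1 (mod 10), not 4.

(←) This fails: take r = 2. Then 2² = 4 ≡ 4 (mod 10), yet 2 ≡ 2 (mod 10), not 9.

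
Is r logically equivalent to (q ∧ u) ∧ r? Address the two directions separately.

(⇒) fails; (⇐) holds.

(⟹) This fails. Under q = F, r = T, u = F, the left side is true but the right side is false.

(⟸) Assume the antecedent. If q is true, the antecedent forces (q = T, r = T, u = T), and r holds there. If q is false, the antecedent cannot hold. Either way r holds.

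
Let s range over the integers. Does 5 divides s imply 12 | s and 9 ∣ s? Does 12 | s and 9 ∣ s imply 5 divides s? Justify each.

(⇒) This fails: take s = 5. Certainly 5 ∣ 5, but 12 ∤ 5.

(⇐) This fails: take s = 36. Both 12 ∣ 36 and 9 ∣ 36, yet 36 is not a multiple of 5 (since 36 = 7·5 + 1), so 5 ∤ 36.

Neither implication holds.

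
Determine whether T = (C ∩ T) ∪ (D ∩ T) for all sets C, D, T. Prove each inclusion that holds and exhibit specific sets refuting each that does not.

(⊆) fails; (⊇) holds.

(⊇) Let x ∈ (C ∩ T) ∪ (D ∩ T). Then either x ∈ C ∩ T and x ∉ D; or x ∈ D ∩ T and x ∉ C; or x ∈ C ∩ D ∩ T. In each case x ∈ T, so (C ∩ T) ∪ (D ∩ T) ⊆ T.

(⊆) This inclusion fails. Take C = ∅, D = ∅, T = {1}; then 1 ∈ T but 1 ∉ (C ∩ T) ∪ (D ∩ T).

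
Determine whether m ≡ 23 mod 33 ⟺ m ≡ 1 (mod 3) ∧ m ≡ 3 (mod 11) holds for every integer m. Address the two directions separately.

Neither direction holds.

(→) This fails: m = 23 gives 23 ≡ 23 (mod 33) but 23 ≡ 2 (mod 3), so the conjunction on the right does not hold.

(←) This fails: m = 25 satisfies both congruences on the right (25 ≡ 1 mod 3 and 25 ≡ 3 mod 11) yet 25 ≡ 25 (mod 33), not 23.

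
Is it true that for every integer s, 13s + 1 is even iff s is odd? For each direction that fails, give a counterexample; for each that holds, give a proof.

The biconditional holds.

(←) Suppose s is odd; write s = 2j + 1. Then 13s + 1 = 13·(2j + 1) + 1 = 2·13j + 14, which is even.

(→) Suppose 13s + 1 is even. Since 13 is odd, 13s and s have the same parity, so 13s + 1 ≡ s + 1 (mod 2). As 1 is odd, 13s + 1 is even exactly when s is odd. Thus s is odd.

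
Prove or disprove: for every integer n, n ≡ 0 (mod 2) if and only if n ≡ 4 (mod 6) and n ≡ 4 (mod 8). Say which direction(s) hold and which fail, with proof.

Only the reverse direction holds.

[⇒] This fails: n = 0 gives 0 ≡ 0 (mod 2) but 0 ≡ 0 (mod 6), so the conjunction on the right does not hold.

[⇐] Conversely, if n ≡ 4 (mod 6) and n ≡ 4 (mod 8), then by the Chinese remainder theorem n ≡ 4 (mod 24). Since 4 ≡ 0 (mod 2) and 2 ∣ 24, we get n ≡ 0 (mod 2).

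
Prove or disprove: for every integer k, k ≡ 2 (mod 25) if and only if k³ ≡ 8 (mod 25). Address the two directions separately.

(⟹) Suppose k ≡ 2 (mod 25). Write k = 25j + 2. Then (25j + 2)³ = 15625j³ + 3750j² + 300j + 8 = 25(625j³ + 150j² + 12j) + 8, so k³ ≡ 8 (mod 25).

(⟸) Conversely, suppose k³ ≡ 8 (mod 25). The only residue r in {0, …, 24} with r³ ≡ 8 (mod 25) is r = 2, so k ≡ 2 (mod 25).

Equivalent; both directions hold.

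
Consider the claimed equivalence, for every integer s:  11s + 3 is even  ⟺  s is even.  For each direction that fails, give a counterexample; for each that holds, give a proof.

Forward direction. This fails: s = 3 gives 11s + 3 = 36, which is even, but 3 is odd, not even.

Converse. This also fails: s = 2 is even, but 11s + 3 = 25 is odd, not even.

Neither implication holds.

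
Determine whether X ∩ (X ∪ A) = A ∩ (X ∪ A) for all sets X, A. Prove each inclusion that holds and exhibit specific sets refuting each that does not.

(⊆) fails and (⊇) fails.

(⊆) This inclusion fails. Take X = {1}, A = ∅; then 1 ∈ X ∩ (X ∪ A) but 1 ∉ A ∩ (X ∪ A).

(⊇) This inclusion fails. Take X = ∅, A = {1}; then 1 ∈ A ∩ (X ∪ A) but 1 ∉ X ∩ (X ∪ A).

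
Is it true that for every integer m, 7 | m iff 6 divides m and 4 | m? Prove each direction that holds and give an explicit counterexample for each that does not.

[⇒] This fails: take m = 7. Certainly 7 ∣ 7, but 6 ∤ 7.

[⇐] This fails: take m = 12. Both 6 ∣ 12 and 4 ∣ 12, yet 12 is not a multiple of 7 (since 12 = 1·7 + 5), so 7 ∤ 12.

(⇒) fails and (⇐) fails.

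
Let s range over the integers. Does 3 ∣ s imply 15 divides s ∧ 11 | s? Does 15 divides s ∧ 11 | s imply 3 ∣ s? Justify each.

[⇒] This fails: take s = 3. Certainly 3 ∣ 3, but 15 ∤ 3.

[⇐] Suppose 15 ∣ s and 11 ∣ s. Any common multiple of 15 and 11 is a multiple of their lcm; here gcd(15, 11) = 1, so lcm(15, 11) = 15·11 = 165, so 165 ∣ s. Since 3 ∣ 165, it follows that 3 ∣ s.

The forward direction fails; the converse holds.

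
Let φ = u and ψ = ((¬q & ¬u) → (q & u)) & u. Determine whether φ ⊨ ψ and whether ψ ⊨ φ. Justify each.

Both directions hold; the statement is true.

[⇒] Assume the antecedent. If q is true, the antecedent forces (q = T, u = T), and ((¬q & ¬u) → (q & u)) & u holds there. If q is false, the antecedent forces (q = F, u = T), and ((¬q & ¬u) → (q & u)) & u holds there. Either way ((¬q & ¬u) → (q & u)) & u holds.

[⇐] Assume the antecedent. If q is true, the antecedent forces (q = T, u = T), and u holds there. If q is false, the antecedent forces (q = F, u = T), and u holds there. Either way u holds.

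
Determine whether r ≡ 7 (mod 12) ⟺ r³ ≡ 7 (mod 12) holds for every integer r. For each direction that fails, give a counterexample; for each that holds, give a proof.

Equivalent; both directions hold.

Forward direction. Suppose r ≡ 7 (mod 12). Write r = 12j + 7. Then (12j + 7)³ = 1728j³ + 3024j² + 1764j + 343 = 12(144j³ + 252j² + 147j + 28) + 7, so r³ ≡ 7 (mod 12).

Converse. For the converse, argue contrapositively. If r ≢ 7 (mod 12), then r is congruent to one of 0, 1, 2, 3, 4, 5, 6, 8, 9, 10, 11 modulo 12, and these give r³ ≡ 0, 1, 8, 3, 4, 5, 0, 8, 9, 4, 11 respectively — never 7.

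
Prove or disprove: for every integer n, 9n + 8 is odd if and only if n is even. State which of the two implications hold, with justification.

(⇒) fails and (⇐) fails.

(⟹) This fails: n = 3 gives 9n + 8 = 35, which is odd, but 3 is odd, not even.

(⟸) This also fails: n = 6 is even, but 9n + 8 = 62 is even, not odd.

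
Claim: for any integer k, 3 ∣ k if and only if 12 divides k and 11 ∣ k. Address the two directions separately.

Forward direction. This fails: take k = 3. Certainly 3 ∣ 3, but 12 ∤ 3.

Converse. Suppose 12 ∣ k and 11 ∣ k. Any common multiple of 12 and 11 is a multiple of their lcm; here gcd(12, 11) = 1, so lcm(12, 11) = 12·11 = 132, so 132 ∣ k. Since 3 ∣ 132, it follows that 3 ∣ k.

Only the reverse direction holds.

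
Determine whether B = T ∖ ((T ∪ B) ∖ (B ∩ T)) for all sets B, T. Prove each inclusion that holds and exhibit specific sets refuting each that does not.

(⟹) This inclusion fails. Take B = {1}, T = ∅; then 1 ∈ B but 1 ∉ T ∖ ((T ∪ B) ∖ (B ∩ T)).

(⟸) Let x ∈ T ∖ ((T ∪ B) ∖ (B ∩ T)). Then x ∈ B ∩ T, from which x ∈ B.

(⊆) fails; (⊇) holds.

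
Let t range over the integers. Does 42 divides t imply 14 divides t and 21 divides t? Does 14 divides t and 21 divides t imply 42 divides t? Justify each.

[⇒] If 42 ∣ t, write t = 42q. Since 42 = 3·14, t = 14·(3q), so 14 ∣ t; and since 42 = 2·21, t = 21·(2q), so 21 ∣ t.

[⇐] Suppose 14 ∣ t and 21 ∣ t. Any common multiple of 14 and 21 is a multiple of their lcm; here lcm(14, 21) = 14·21/gcd(14, 21) = 294/7 = 42, so 42 ∣ t.

Both implications hold.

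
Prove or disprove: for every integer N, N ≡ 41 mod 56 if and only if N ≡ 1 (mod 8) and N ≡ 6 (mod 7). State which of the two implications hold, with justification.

(⇒) Suppose N ≡ 41 (mod 56); write N = 56j + 41. Since 8 ∣ 56, reducing mod 8 gives N ≡ 41 ≡ 1 (mod 8); since 7 ∣ 56, reducing mod 7 gives N ≡ 41 ≡ 6 (mod 7).

(⇐) Conversely, if N ≡ 1 (mod 8) and N ≡ 6 (mod 7), then by the Chinese remainder theorem N ≡ 41 (mod 56). This is exactly N ≡ 41 (mod 56).

Both implications hold.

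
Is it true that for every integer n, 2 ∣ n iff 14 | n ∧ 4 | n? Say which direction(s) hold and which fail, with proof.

Converse. Suppose 14 ∣ n and 4 ∣ n. Any common multiple of 14 and 4 is a multiple of their lcm; here lcm(14, 4) = 14·4/gcd(14, 4) = 56/2 = 28, so 28 ∣ n. Since 2 ∣ 28, it follows that 2 ∣ n.

Forward direction. This fails: take n = 2. Certainly 2 ∣ 2, but 14 ∤ 2.

(⇒) fails; (⇐) holds.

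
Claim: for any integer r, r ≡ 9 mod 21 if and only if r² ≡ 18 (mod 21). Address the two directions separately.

(←) This fails: take r = 12. Then 12² = 144 ≡ 18 (mod 21), yet 12 ≡ 12 (mod 21), not 9.

(→) Suppose r ≡ 9 mod 21. Write r = 21j + 9. Then (21j + 9)² = 441j² + 378j + 81 = 21(21j² + 18j + 3) + 18, so r² ≡ 18 (mod 21).

Not equivalent: only (⇒) holds.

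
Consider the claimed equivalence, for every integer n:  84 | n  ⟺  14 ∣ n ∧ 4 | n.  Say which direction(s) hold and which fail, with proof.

(→) If 84 ∣ n, write n = 84q. Since 84 = 6·14, n = 14·(6q), so 14 ∣ n; and since 84 = 21·4, n = 4·(21q), so 4 ∣ n.

(←) This fails: take n = 28. Both 14 ∣ 28 and 4 ∣ 28, yet 28 is not a multiple of 84 (since 28 = 0·84 + 28), so 84 ∤ 28.

Only the forward implication holds.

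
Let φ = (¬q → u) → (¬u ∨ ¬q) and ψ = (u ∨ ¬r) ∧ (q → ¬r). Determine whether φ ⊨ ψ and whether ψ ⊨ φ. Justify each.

Neither direction holds.

(→) This fails. Under q = F, u = F, r = T, the left side is true but the right side is false.

(←) This fails. Under q = T, u = T, r = F, the left side is false but the right side is true.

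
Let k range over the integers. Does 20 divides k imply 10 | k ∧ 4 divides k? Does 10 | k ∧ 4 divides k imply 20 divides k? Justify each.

(⟹) If 20 ∣ k, write k = 20q. Since 20 = 2·10, k = 10·(2q), so 10 ∣ k; and since 20 = 5·4, k = 4·(5q), so 4 ∣ k.

(⟸) Suppose 10 ∣ k and 4 ∣ k. Any common multiple of 10 and 4 is a multiple of their lcm; here lcm(10, 4) = 10·4/gcd(10, 4) = 40/2 = 20, so 20 ∣ k.

Both directions hold.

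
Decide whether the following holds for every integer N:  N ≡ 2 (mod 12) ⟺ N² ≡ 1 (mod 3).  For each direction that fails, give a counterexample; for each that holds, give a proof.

Only the forward direction holds.

(→) Suppose N ≡ 2 (mod 12). Then N² ≡ 2² = 4 (mod 12), and since 3 ∣ 12, also N² ≡ 1 (mod 3).

(←) This fails: take N = 1. Then 1² = 1 ≡ 1 (mod 3), yet 1 ≡ 1 (mod 12), not 2.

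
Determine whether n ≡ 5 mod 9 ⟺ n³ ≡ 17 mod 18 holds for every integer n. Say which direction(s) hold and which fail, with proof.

Both directions fail.

[⇒] This fails: take n = 14. Then 14 ≡ 5 (mod 9), but 14³ = 2744 ≡ 8 (mod 18), not 17.

[⇐] This fails: take n = 11. Then 11³ = 1331 ≡ 17 (mod 18), yet 11 ≡ 2 (mod 9), not 5.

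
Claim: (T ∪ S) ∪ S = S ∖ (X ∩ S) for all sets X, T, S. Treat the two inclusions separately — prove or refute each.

Forward inclusion. This inclusion fails. Take X = ∅, T = {1}, S = ∅; then 1 ∈ (T ∪ S) ∪ S but 1 ∉ S ∖ (X ∩ S).

Reverse inclusion. Let x ∈ S ∖ (X ∩ S). Then either x ∈ S and x ∉ X, T; or x ∈ T ∩ S and x ∉ X. In each case x ∈ (T ∪ S) ∪ S, so S ∖ (X ∩ S) ⊆ (T ∪ S) ∪ S.

(⊆) fails; (⊇) holds.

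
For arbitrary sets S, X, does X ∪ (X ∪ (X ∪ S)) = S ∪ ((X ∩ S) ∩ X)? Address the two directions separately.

(⊆) This inclusion fails. Take S = ∅, X = {1}; then 1 ∈ X ∪ (X ∪ (X ∪ S)) but 1 ∉ S ∪ ((X ∩ S) ∩ X).

(⊇) Let x ∈ S ∪ ((X ∩ S) ∩ X). Then either x ∈ S and x ∉ X; or x ∈ S ∩ X. In each case x ∈ X ∪ (X ∪ (X ∪ S)), so S ∪ ((X ∩ S) ∩ X) ⊆ X ∪ (X ∪ (X ∪ S)).

Only the reverse inclusion holds.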